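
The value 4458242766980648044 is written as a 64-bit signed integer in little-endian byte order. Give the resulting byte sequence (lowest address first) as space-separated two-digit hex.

6C 0C 56 00 2D DC DE 3D

4458242766980648044 in hexadecimal, padded to 64 bits, is 0x3DDEDC2D00560C6C.
Split into bytes (most-significant first): 3D DE DC 2D 00 56 0C 6C.
Little-endian: lowest address holds the least-significant byte.
So at ascending addresses the bytes are 6C 0C 56 00 2D DC DE 3D.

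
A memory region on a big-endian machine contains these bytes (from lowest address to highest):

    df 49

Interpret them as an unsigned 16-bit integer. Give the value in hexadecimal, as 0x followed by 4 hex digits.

0xDF49

In big-endian order the high byte comes first in memory.
The bytes are already most-significant first: 0xDF49.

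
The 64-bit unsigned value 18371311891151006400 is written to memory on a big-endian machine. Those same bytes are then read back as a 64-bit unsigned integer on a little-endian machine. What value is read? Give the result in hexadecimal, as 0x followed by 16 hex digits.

0xC02AF761D402F4FE

18371311891151006400 in 64-bit hexadecimal is 0xFEF402D461F72AC0.
Stored big-endian, the bytes at ascending addresses are FE F4 02 D4 61 F7 2A C0.
Read back as little-endian, the first byte is least significant, giving 0xC02AF761D402F4FE.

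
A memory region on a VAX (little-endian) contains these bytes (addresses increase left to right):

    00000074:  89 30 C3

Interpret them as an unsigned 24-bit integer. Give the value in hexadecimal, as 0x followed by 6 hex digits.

0xC33089

Little-endian stores the least-significant byte at the lowest address.
Reassemble most-significant byte first: C3 30 89 → 0xC33089.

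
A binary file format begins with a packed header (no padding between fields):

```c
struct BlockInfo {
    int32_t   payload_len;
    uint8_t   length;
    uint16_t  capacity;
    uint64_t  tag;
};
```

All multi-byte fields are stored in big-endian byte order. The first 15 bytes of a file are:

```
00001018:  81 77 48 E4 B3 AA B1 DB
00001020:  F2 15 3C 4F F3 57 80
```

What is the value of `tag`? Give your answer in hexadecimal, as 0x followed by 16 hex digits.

`tag` follows `payload_len` (4 B), `length` (1 B), `capacity` (2 B), so it starts at offset 4 + 1 + 2 = 7 and occupies 8 bytes.
Bytes at offsets 7..14: DB F2 15 3C 4F F3 57 80.
In big-endian order the high byte comes first in memory.
The bytes are already most-significant first: 0xDBF2153C4FF35780.

0xDBF2153C4FF35780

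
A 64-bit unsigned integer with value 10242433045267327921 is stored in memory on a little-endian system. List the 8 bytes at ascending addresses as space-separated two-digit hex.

10242433045267327921 in hexadecimal, padded to 64 bits, is 0x8E246E9682E1ABB1.
Split into bytes (most-significant first): 8E 24 6E 96 82 E1 AB B1.
In little-endian order the low byte comes first in memory.
So at ascending addresses the bytes are B1 AB E1 82 96 6E 24 8E.

B1 AB E1 82 96 6E 24 8E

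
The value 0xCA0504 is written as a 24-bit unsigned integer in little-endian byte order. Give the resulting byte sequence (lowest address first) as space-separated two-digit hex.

Split into bytes (most-significant first): CA 05 04.
Little-endian stores the least-significant byte at the lowest address.
So at ascending addresses the bytes are 04 05 CA.

04 05 CA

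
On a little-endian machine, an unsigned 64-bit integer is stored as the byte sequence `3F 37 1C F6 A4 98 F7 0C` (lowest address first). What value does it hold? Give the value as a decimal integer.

934383281973770047

Little-endian stores the least-significant byte at the lowest address.
Reassemble most-significant byte first: 0C F7 98 A4 F6 1C 37 3F → 0x0CF798A4F61C373F.
0x0CF798A4F61C373F = 934383281973770047.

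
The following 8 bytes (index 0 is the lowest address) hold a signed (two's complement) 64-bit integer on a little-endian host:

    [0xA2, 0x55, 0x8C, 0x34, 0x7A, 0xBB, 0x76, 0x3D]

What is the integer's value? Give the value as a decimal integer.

Little-endian stores the least-significant byte at the lowest address.
Reassemble most-significant byte first: 3D 76 BB 7A 34 8C 55 A2 → 0x3D76BB7A348C55A2.
0x3D76BB7A348C55A2 = 4428933417107477922.

4428933417107477922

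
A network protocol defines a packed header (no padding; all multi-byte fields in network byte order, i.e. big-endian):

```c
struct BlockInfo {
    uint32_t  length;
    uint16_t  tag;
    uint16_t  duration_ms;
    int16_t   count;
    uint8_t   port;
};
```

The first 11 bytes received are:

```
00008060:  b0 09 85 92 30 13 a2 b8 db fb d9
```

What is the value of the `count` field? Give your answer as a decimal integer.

`count` follows `length` (4 B), `tag` (2 B), `duration_ms` (2 B), so it starts at offset 4 + 2 + 2 = 8 and occupies 2 bytes.
Bytes at offsets 8..9: DB FB.
Big-endian: lowest address holds the most-significant byte.
The bytes are already most-significant first: 0xDBFB.
Top bit is set, so as a signed 16-bit value this is 0xDBFB − 2^16 = -9221.

-9221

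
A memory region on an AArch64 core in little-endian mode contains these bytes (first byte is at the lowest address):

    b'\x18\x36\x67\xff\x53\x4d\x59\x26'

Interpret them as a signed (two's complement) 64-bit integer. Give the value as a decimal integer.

Little-endian: lowest address holds the least-significant byte.
Reassemble most-significant byte first: 26 59 4D 53 FF 67 36 18 → 0x26594D53FF673618.
0x26594D53FF673618 = 2763324869531088408.

2763324869531088408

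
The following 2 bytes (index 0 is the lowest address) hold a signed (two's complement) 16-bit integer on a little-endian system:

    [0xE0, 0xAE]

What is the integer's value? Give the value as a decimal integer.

Little-endian stores the least-significant byte at the lowest address.
Reassemble most-significant byte first: AE E0 → 0xAEE0.
Top bit is set, so as a signed 16-bit value this is 0xAEE0 − 2^16 = -20768.

-20768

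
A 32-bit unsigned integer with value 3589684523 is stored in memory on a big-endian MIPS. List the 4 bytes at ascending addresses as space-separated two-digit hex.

3589684523 in hexadecimal, padded to 32 bits, is 0xD5F63D2B.
Split into bytes (most-significant first): D5 F6 3D 2B.
Big-endian stores the most-significant byte at the lowest address.
So the memory order matches the most-significant-first order: D5 F6 3D 2B.

D5 F6 3D 2B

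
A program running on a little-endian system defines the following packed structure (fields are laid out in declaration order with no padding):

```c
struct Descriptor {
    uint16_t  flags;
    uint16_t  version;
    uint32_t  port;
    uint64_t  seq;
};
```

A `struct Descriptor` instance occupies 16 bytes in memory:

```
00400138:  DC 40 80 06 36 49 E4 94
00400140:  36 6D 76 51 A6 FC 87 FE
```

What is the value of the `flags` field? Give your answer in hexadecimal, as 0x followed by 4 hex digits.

0x40DC

`flags` is the first field, at byte offset 0, occupying 2 bytes.
Bytes at offsets 0..1: DC 40.
Little-endian stores the least-significant byte at the lowest address.
Reassemble most-significant byte first: 40 DC → 0x40DC.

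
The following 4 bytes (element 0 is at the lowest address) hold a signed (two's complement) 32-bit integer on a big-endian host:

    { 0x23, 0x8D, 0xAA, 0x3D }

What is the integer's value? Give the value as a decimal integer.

596486717

Big-endian: lowest address holds the most-significant byte.
The bytes are already most-significant first: 0x238DAA3D.
0x238DAA3D = 596486717.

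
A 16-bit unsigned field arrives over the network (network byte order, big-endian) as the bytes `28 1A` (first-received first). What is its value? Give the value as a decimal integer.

Big-endian stores the most-significant byte at the lowest address.
The bytes are already most-significant first: 0x281A.
0x281A = 10266.

10266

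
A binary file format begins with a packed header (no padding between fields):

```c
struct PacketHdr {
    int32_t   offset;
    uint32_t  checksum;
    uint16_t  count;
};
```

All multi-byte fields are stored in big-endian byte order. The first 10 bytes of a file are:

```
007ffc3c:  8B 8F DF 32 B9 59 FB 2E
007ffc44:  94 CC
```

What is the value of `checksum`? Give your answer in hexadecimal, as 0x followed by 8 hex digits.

0xB959FB2E

`checksum` follows `offset` (4 bytes), so it starts at byte offset 4 and occupies 4 bytes.
Bytes at offsets 4..7: B9 59 FB 2E.
Big-endian stores the most-significant byte at the lowest address.
The bytes are already most-significant first: 0xB959FB2E.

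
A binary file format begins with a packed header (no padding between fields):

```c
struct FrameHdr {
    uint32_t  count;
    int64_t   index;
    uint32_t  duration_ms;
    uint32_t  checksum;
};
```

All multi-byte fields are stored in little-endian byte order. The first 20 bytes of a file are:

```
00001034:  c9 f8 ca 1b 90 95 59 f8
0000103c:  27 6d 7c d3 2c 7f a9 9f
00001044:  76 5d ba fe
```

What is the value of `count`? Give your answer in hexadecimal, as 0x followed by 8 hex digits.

0x1BCAF8C9

`count` is the first field, at byte offset 0, occupying 4 bytes.
Bytes at offsets 0..3: C9 F8 CA 1B.
Little-endian stores the least-significant byte at the lowest address.
Reassemble most-significant byte first: 1B CA F8 C9 → 0x1BCAF8C9.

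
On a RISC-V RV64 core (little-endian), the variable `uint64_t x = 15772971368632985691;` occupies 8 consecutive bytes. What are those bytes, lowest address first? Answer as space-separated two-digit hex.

15772971368632985691 in hexadecimal, padded to 64 bits, is 0xDAE4D9E417C6A85B.
Split into bytes (most-significant first): DA E4 D9 E4 17 C6 A8 5B.
In little-endian order the low byte comes first in memory.
So at ascending addresses the bytes are 5B A8 C6 17 E4 D9 E4 DA.

5B A8 C6 17 E4 D9 E4 DA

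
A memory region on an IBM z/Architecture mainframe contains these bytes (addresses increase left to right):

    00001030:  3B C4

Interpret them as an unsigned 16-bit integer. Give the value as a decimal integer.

15300

Big-endian: lowest address holds the most-significant byte.
The bytes are already most-significant first: 0x3BC4.
0x3BC4 = 15300.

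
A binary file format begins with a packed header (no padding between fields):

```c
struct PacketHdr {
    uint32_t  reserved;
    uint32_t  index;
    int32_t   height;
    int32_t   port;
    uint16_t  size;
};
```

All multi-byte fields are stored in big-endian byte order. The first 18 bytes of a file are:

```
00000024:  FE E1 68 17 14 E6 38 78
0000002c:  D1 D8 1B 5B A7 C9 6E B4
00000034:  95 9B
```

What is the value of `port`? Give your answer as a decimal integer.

`port` follows `reserved` (4 B), `index` (4 B), `height` (4 B), so it starts at offset 4 + 4 + 4 = 12 and occupies 4 bytes.
Bytes at offsets 12..15: A7 C9 6E B4.
Big-endian stores the most-significant byte at the lowest address.
The bytes are already most-significant first: 0xA7C96EB4.
Top bit is set, so as a signed 32-bit value this is 0xA7C96EB4 − 2^32 = -1479971148.

-1479971148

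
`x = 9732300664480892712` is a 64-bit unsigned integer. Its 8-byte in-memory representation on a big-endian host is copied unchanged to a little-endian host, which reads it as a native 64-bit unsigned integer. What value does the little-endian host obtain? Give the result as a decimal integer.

9732300664480892712 in 64-bit hexadecimal is 0x871013E3F1AE8728.
Stored big-endian, the bytes at ascending addresses are 87 10 13 E3 F1 AE 87 28.
Read back as little-endian, the first byte is least significant, giving 0x2887AEF1E3131087.
0x2887AEF1E3131087 = 2920495237293084807.

2920495237293084807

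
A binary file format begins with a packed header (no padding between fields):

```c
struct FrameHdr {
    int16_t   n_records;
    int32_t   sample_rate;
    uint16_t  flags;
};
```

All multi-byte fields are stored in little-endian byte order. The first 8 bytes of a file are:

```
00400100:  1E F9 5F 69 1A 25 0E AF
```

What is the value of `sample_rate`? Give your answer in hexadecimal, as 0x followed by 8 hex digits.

`sample_rate` follows `n_records` (2 bytes), so it starts at byte offset 2 and occupies 4 bytes.
Bytes at offsets 2..5: 5F 69 1A 25.
Little-endian: lowest address holds the least-significant byte.
Reassemble most-significant byte first: 25 1A 69 5F → 0x251A695F.

0x251A695F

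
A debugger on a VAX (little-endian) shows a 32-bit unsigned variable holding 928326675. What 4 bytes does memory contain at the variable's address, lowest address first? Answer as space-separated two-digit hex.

928326675 in hexadecimal, padded to 32 bits, is 0x37552413.
Split into bytes (most-significant first): 37 55 24 13.
Little-endian stores the least-significant byte at the lowest address.
So at ascending addresses the bytes are 13 24 55 37.

13 24 55 37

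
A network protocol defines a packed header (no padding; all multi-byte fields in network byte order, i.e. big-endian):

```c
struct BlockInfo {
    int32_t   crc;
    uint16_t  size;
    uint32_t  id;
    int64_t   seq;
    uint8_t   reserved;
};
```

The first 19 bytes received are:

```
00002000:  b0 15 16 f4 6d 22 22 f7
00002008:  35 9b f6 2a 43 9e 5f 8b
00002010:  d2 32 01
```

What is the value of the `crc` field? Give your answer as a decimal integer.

`crc` is the first field, at byte offset 0, occupying 4 bytes.
Bytes at offsets 0..3: B0 15 16 F4.
Big-endian stores the most-significant byte at the lowest address.
The bytes are already most-significant first: 0xB01516F4.
Top bit is set, so as a signed 32-bit value this is 0xB01516F4 − 2^32 = -1340795148.

-1340795148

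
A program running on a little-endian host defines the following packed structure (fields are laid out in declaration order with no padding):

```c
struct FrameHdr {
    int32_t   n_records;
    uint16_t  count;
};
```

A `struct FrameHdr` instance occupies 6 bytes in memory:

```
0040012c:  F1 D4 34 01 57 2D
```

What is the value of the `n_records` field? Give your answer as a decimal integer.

`n_records` is the first field, at byte offset 0, occupying 4 bytes.
Bytes at offsets 0..3: F1 D4 34 01.
Little-endian: lowest address holds the least-significant byte.
Reassemble most-significant byte first: 01 34 D4 F1 → 0x0134D4F1.
0x0134D4F1 = 20239601.

20239601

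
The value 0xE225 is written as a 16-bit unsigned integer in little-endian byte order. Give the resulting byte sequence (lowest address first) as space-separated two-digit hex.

Split into bytes (most-significant first): E2 25.
Little-endian stores the least-significant byte at the lowest address.
So at ascending addresses the bytes are 25 E2.

25 E2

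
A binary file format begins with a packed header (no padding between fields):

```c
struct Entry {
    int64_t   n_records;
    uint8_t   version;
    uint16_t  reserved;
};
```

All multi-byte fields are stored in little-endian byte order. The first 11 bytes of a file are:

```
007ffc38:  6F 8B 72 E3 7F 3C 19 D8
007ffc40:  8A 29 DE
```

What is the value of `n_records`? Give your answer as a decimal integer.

-2875200367124903057

`n_records` is the first field, at byte offset 0, occupying 8 bytes.
Bytes at offsets 0..7: 6F 8B 72 E3 7F 3C 19 D8.
Little-endian: lowest address holds the least-significant byte.
Reassemble most-significant byte first: D8 19 3C 7F E3 72 8B 6F → 0xD8193C7FE3728B6F.
Top bit is set, so as a signed 64-bit value this is 0xD8193C7FE3728B6F − 2^64 = -2875200367124903057.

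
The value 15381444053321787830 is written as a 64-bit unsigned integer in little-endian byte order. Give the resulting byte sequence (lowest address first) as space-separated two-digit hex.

15381444053321787830 in hexadecimal, padded to 64 bits, is 0xD575DDDF42CA29B6.
Split into bytes (most-significant first): D5 75 DD DF 42 CA 29 B6.
In little-endian order the low byte comes first in memory.
So at ascending addresses the bytes are B6 29 CA 42 DF DD 75 D5.

B6 29 CA 42 DF DD 75 D5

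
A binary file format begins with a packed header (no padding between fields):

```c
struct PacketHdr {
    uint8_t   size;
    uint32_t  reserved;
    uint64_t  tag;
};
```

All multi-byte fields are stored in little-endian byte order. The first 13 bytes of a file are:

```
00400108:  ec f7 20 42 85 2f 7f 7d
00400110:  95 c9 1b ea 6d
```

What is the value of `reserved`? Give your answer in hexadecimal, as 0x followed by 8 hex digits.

0x854220F7

`reserved` follows `size` (1 byte), so it starts at byte offset 1 and occupies 4 bytes.
Bytes at offsets 1..4: F7 20 42 85.
Little-endian stores the least-significant byte at the lowest address.
Reassemble most-significant byte first: 85 42 20 F7 → 0x854220F7.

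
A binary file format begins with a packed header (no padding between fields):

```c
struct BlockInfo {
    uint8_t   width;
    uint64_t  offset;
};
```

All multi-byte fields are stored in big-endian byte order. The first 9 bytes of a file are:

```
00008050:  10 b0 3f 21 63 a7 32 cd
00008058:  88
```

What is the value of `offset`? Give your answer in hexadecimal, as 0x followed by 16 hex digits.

`offset` follows `width` (1 byte), so it starts at byte offset 1 and occupies 8 bytes.
Bytes at offsets 1..8: B0 3F 21 63 A7 32 CD 88.
Big-endian stores the most-significant byte at the lowest address.
The bytes are already most-significant first: 0xB03F2163A732CD88.

0xB03F2163A732CD88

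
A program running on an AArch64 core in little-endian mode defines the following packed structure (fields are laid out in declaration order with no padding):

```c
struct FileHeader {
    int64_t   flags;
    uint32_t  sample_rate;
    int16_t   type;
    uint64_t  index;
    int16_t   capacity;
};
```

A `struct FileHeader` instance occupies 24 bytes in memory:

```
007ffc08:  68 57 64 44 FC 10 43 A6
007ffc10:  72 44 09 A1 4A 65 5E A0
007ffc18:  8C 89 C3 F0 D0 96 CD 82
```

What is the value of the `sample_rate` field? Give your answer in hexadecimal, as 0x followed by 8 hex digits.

`sample_rate` follows `flags` (8 bytes), so it starts at byte offset 8 and occupies 4 bytes.
Bytes at offsets 8..11: 72 44 09 A1.
In little-endian order the low byte comes first in memory.
Reassemble most-significant byte first: A1 09 44 72 → 0xA1094472.

0xA1094472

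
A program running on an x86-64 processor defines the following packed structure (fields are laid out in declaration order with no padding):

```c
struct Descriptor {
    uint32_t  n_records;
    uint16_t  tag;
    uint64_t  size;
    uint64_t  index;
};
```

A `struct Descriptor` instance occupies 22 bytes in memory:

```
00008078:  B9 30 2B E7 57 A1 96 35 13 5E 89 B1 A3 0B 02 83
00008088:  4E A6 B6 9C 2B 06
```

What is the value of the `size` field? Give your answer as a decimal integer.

838709159167997334

`size` follows `n_records` (4 B), `tag` (2 B), so it starts at offset 4 + 2 = 6 and occupies 8 bytes.
Bytes at offsets 6..13: 96 35 13 5E 89 B1 A3 0B.
In little-endian order the low byte comes first in memory.
Reassemble most-significant byte first: 0B A3 B1 89 5E 13 35 96 → 0x0BA3B1895E133596.
0x0BA3B1895E133596 = 838709159167997334.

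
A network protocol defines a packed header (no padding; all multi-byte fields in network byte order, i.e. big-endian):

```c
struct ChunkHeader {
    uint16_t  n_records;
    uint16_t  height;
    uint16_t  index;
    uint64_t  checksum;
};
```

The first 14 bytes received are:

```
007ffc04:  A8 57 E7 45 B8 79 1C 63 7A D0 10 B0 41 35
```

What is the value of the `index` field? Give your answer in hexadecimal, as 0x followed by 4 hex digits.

0xB879

`index` follows `n_records` (2 B), `height` (2 B), so it starts at offset 2 + 2 = 4 and occupies 2 bytes.
Bytes at offsets 4..5: B8 79.
Big-endian stores the most-significant byte at the lowest address.
The bytes are already most-significant first: 0xB879.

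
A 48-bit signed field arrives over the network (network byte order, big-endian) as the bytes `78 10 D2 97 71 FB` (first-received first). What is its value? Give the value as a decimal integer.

132013647950331

Big-endian: lowest address holds the most-significant byte.
The bytes are already most-significant first: 0x7810D29771FB.
0x7810D29771FB = 132013647950331.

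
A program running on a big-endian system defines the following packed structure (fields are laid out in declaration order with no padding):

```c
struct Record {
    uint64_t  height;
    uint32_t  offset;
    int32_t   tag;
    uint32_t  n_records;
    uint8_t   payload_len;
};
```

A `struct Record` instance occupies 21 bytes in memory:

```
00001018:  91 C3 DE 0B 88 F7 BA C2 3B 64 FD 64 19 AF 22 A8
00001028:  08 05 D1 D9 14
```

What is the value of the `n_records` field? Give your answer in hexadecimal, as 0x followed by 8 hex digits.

0x0805D1D9

`n_records` follows `height` (8 B), `offset` (4 B), `tag` (4 B), so it starts at offset 8 + 4 + 4 = 16 and occupies 4 bytes.
Bytes at offsets 16..19: 08 05 D1 D9.
Big-endian: lowest address holds the most-significant byte.
The bytes are already most-significant first: 0x0805D1D9.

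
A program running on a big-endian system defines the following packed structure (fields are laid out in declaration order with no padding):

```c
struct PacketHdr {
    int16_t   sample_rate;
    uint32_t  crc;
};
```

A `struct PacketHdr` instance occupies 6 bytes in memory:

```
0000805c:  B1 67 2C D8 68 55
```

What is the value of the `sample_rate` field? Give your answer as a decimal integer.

`sample_rate` is the first field, at byte offset 0, occupying 2 bytes.
Bytes at offsets 0..1: B1 67.
Big-endian: lowest address holds the most-significant byte.
The bytes are already most-significant first: 0xB167.
Top bit is set, so as a signed 16-bit value this is 0xB167 − 2^16 = -20121.

-20121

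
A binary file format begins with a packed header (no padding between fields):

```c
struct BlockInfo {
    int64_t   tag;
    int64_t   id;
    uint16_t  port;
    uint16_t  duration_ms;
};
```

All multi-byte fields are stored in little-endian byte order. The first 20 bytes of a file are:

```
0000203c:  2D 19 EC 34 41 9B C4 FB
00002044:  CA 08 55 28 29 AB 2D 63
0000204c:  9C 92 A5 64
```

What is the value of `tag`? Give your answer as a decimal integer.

-304948170391283411

`tag` is the first field, at byte offset 0, occupying 8 bytes.
Bytes at offsets 0..7: 2D 19 EC 34 41 9B C4 FB.
In little-endian order the low byte comes first in memory.
Reassemble most-significant byte first: FB C4 9B 41 34 EC 19 2D → 0xFBC49B4134EC192D.
Top bit is set, so as a signed 64-bit value this is 0xFBC49B4134EC192D − 2^64 = -304948170391283411.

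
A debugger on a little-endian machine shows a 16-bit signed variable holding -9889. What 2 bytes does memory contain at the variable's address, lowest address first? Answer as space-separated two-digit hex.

5F D9

Two's complement of -9889 in 16 bits: 9889 = 0x26A1; invert → 0xD95E; add 1 → 0xD95F.
Split into bytes (most-significant first): D9 5F.
In little-endian order the low byte comes first in memory.
So at ascending addresses the bytes are 5F D9.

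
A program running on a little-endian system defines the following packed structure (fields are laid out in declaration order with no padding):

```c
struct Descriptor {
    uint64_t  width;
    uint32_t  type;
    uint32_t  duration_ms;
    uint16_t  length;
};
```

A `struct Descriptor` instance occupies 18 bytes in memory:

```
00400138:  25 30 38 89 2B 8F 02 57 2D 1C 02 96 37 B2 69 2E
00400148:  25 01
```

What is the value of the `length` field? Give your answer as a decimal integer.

293

`length` follows `width` (8 B), `type` (4 B), `duration_ms` (4 B), so it starts at offset 8 + 4 + 4 = 16 and occupies 2 bytes.
Bytes at offsets 16..17: 25 01.
Little-endian stores the least-significant byte at the lowest address.
Reassemble most-significant byte first: 01 25 → 0x0125.
0x0125 = 293.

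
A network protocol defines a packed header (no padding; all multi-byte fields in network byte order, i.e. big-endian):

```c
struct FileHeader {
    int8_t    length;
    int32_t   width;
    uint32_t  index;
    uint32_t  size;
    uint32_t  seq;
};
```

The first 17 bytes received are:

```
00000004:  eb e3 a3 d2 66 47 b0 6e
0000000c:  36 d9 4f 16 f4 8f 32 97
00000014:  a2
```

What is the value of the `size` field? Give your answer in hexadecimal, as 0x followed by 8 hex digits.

0xD94F16F4

`size` follows `length` (1 B), `width` (4 B), `index` (4 B), so it starts at offset 1 + 4 + 4 = 9 and occupies 4 bytes.
Bytes at offsets 9..12: D9 4F 16 F4.
In big-endian order the high byte comes first in memory.
The bytes are already most-significant first: 0xD94F16F4.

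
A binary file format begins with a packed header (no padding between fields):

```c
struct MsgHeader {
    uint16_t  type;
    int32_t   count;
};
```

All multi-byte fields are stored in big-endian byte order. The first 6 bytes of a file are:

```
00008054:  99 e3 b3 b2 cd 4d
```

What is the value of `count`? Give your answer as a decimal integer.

-1280127667

`count` follows `type` (2 bytes), so it starts at byte offset 2 and occupies 4 bytes.
Bytes at offsets 2..5: B3 B2 CD 4D.
Big-endian: lowest address holds the most-significant byte.
The bytes are already most-significant first: 0xB3B2CD4D.
Top bit is set, so as a signed 32-bit value this is 0xB3B2CD4D − 2^32 = -1280127667.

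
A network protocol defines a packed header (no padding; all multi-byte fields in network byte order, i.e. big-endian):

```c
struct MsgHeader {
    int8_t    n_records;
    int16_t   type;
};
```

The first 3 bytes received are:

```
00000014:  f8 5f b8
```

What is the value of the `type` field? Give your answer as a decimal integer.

24504

`type` follows `n_records` (1 byte), so it starts at byte offset 1 and occupies 2 bytes.
Bytes at offsets 1..2: 5F B8.
Big-endian stores the most-significant byte at the lowest address.
The bytes are already most-significant first: 0x5FB8.
0x5FB8 = 24504.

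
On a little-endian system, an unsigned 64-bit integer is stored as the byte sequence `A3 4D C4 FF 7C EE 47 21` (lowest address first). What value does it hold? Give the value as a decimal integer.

In little-endian order the low byte comes first in memory.
Reassemble most-significant byte first: 21 47 EE 7C FF C4 4D A3 → 0x2147EE7CFFC44DA3.
0x2147EE7CFFC44DA3 = 2398147547232488867.

2398147547232488867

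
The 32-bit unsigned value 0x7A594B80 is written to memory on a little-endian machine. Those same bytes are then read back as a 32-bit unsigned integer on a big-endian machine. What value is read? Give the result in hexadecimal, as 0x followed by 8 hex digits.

0x804B597A

Stored little-endian, the bytes at ascending addresses are 80 4B 59 7A.
Read back as big-endian, the last byte is least significant, giving 0x804B597A.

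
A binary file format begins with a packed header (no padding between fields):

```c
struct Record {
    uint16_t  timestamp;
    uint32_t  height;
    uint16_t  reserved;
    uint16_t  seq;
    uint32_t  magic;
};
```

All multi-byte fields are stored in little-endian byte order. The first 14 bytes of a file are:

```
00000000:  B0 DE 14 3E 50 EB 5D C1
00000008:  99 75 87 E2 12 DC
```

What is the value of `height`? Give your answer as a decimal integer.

3947904532

`height` follows `timestamp` (2 bytes), so it starts at byte offset 2 and occupies 4 bytes.
Bytes at offsets 2..5: 14 3E 50 EB.
Little-endian: lowest address holds the least-significant byte.
Reassemble most-significant byte first: EB 50 3E 14 → 0xEB503E14.
0xEB503E14 = 3947904532.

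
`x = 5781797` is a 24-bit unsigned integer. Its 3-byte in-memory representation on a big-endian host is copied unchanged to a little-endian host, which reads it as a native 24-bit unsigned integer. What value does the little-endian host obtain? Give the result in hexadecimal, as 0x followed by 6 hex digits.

0x253958

5781797 in 24-bit hexadecimal is 0x583925.
Stored big-endian, the bytes at ascending addresses are 58 39 25.
Read back as little-endian, the first byte is least significant, giving 0x253958.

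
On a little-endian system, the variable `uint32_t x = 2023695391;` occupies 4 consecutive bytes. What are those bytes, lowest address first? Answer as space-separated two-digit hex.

1F 24 9F 78

2023695391 in hexadecimal, padded to 32 bits, is 0x789F241F.
Split into bytes (most-significant first): 78 9F 24 1F.
Little-endian stores the least-significant byte at the lowest address.
So at ascending addresses the bytes are 1F 24 9F 78.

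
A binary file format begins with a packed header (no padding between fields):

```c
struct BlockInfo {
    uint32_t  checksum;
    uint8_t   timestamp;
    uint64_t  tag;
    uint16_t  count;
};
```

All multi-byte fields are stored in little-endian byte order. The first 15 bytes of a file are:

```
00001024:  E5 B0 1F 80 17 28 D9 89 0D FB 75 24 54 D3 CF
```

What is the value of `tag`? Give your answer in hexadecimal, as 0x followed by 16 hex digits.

0x542475FB0D89D928

`tag` follows `checksum` (4 B), `timestamp` (1 B), so it starts at offset 4 + 1 = 5 and occupies 8 bytes.
Bytes at offsets 5..12: 28 D9 89 0D FB 75 24 54.
Little-endian stores the least-significant byte at the lowest address.
Reassemble most-significant byte first: 54 24 75 FB 0D 89 D9 28 → 0x542475FB0D89D928.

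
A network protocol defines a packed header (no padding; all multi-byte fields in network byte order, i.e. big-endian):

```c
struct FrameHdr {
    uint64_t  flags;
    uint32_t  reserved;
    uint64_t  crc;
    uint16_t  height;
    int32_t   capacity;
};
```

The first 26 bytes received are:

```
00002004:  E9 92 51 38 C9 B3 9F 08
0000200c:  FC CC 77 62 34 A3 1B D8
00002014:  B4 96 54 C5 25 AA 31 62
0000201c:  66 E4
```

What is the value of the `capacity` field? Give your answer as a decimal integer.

`capacity` follows `flags` (8 B), `reserved` (4 B), `crc` (8 B), `height` (2 B), so it starts at offset 8 + 4 + 8 + 2 = 22 and occupies 4 bytes.
Bytes at offsets 22..25: 31 62 66 E4.
Big-endian: lowest address holds the most-significant byte.
The bytes are already most-significant first: 0x316266E4.
0x316266E4 = 828532452.

828532452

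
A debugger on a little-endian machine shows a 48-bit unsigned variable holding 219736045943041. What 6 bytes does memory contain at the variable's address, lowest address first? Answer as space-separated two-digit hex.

01 79 F6 48 D9 C7

219736045943041 in hexadecimal, padded to 48 bits, is 0xC7D948F67901.
Split into bytes (most-significant first): C7 D9 48 F6 79 01.
Little-endian: lowest address holds the least-significant byte.
So at ascending addresses the bytes are 01 79 F6 48 D9 C7.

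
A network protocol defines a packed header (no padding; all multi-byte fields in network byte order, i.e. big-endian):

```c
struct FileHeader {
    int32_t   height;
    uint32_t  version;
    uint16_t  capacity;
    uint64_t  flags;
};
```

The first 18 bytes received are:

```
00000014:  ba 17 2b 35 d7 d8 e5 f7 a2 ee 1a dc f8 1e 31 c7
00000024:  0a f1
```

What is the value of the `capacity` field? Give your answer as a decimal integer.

41710

`capacity` follows `height` (4 B), `version` (4 B), so it starts at offset 4 + 4 = 8 and occupies 2 bytes.
Bytes at offsets 8..9: A2 EE.
In big-endian order the high byte comes first in memory.
The bytes are already most-significant first: 0xA2EE.
0xA2EE = 41710.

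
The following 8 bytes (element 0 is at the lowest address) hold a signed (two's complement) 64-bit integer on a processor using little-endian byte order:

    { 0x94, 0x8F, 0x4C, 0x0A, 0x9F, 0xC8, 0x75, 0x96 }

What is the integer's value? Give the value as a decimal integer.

-7604951810347069548

Little-endian stores the least-significant byte at the lowest address.
Reassemble most-significant byte first: 96 75 C8 9F 0A 4C 8F 94 → 0x9675C89F0A4C8F94.
Top bit is set, so as a signed 64-bit value this is 0x9675C89F0A4C8F94 − 2^64 = -7604951810347069548.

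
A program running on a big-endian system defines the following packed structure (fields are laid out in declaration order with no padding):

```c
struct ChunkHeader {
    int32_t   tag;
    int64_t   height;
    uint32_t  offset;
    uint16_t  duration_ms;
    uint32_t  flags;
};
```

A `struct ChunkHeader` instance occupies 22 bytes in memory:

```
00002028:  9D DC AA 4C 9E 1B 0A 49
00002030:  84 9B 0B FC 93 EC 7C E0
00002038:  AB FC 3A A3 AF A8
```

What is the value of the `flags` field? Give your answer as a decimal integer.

`flags` follows `tag` (4 B), `height` (8 B), `offset` (4 B), `duration_ms` (2 B), so it starts at offset 4 + 8 + 4 + 2 = 18 and occupies 4 bytes.
Bytes at offsets 18..21: 3A A3 AF A8.
Big-endian stores the most-significant byte at the lowest address.
The bytes are already most-significant first: 0x3AA3AFA8.
0x3AA3AFA8 = 983805864.

983805864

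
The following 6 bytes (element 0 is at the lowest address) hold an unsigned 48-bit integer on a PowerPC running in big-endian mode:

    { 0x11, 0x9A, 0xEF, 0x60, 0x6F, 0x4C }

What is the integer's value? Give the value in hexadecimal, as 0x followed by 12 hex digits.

In big-endian order the high byte comes first in memory.
The bytes are already most-significant first: 0x119AEF606F4C.

0x119AEF606F4C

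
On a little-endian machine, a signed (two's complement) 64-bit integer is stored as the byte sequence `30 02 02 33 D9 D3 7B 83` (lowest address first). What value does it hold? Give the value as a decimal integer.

-8972344902788447696

In little-endian order the low byte comes first in memory.
Reassemble most-significant byte first: 83 7B D3 D9 33 02 02 30 → 0x837BD3D933020230.
Top bit is set, so as a signed 64-bit value this is 0x837BD3D933020230 − 2^64 = -8972344902788447696.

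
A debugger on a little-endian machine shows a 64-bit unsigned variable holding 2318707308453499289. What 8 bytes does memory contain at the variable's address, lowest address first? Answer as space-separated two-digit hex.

2318707308453499289 in hexadecimal, padded to 64 bits, is 0x202DB40312791199.
Split into bytes (most-significant first): 20 2D B4 03 12 79 11 99.
Little-endian: lowest address holds the least-significant byte.
So at ascending addresses the bytes are 99 11 79 12 03 B4 2D 20.

99 11 79 12 03 B4 2D 20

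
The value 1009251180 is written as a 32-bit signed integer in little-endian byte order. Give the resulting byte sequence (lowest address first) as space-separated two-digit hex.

6C F3 27 3C

1009251180 in hexadecimal, padded to 32 bits, is 0x3C27F36C.
Split into bytes (most-significant first): 3C 27 F3 6C.
Little-endian stores the least-significant byte at the lowest address.
So at ascending addresses the bytes are 6C F3 27 3C.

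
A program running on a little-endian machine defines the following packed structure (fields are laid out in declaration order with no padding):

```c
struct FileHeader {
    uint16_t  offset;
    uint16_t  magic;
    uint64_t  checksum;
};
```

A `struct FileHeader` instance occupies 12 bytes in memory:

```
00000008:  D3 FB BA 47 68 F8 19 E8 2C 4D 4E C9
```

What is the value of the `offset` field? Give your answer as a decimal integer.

`offset` is the first field, at byte offset 0, occupying 2 bytes.
Bytes at offsets 0..1: D3 FB.
In little-endian order the low byte comes first in memory.
Reassemble most-significant byte first: FB D3 → 0xFBD3.
0xFBD3 = 64467.

64467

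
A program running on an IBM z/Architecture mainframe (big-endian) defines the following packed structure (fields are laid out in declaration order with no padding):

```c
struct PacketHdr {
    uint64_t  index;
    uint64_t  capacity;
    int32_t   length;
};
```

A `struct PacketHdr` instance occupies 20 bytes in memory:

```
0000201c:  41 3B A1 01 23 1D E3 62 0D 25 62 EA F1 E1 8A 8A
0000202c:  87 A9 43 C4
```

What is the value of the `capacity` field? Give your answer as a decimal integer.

`capacity` follows `index` (8 bytes), so it starts at byte offset 8 and occupies 8 bytes.
Bytes at offsets 8..15: 0D 25 62 EA F1 E1 8A 8A.
Big-endian stores the most-significant byte at the lowest address.
The bytes are already most-significant first: 0x0D2562EAF1E18A8A.
0x0D2562EAF1E18A8A = 947272057851316874.

947272057851316874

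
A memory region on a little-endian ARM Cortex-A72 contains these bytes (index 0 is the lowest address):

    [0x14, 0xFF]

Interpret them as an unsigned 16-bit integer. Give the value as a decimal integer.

65300

Little-endian: lowest address holds the least-significant byte.
Reassemble most-significant byte first: FF 14 → 0xFF14.
0xFF14 = 65300.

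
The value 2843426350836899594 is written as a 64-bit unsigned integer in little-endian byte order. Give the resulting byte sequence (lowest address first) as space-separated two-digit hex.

0A 5F 9E 72 33 E1 75 27

2843426350836899594 in hexadecimal, padded to 64 bits, is 0x2775E133729E5F0A.
Split into bytes (most-significant first): 27 75 E1 33 72 9E 5F 0A.
In little-endian order the low byte comes first in memory.
So at ascending addresses the bytes are 0A 5F 9E 72 33 E1 75 27.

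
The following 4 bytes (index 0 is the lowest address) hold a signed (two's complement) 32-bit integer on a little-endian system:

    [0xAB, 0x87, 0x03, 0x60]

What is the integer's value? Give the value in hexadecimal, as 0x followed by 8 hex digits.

Little-endian: lowest address holds the least-significant byte.
Reassemble most-significant byte first: 60 03 87 AB → 0x600387AB.

0x600387AB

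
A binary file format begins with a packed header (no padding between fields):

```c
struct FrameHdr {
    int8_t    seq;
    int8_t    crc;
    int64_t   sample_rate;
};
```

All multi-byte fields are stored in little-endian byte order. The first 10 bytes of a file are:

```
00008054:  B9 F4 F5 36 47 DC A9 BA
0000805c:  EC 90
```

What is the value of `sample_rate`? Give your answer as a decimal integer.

-8003817199036320011

`sample_rate` follows `seq` (1 B), `crc` (1 B), so it starts at offset 1 + 1 = 2 and occupies 8 bytes.
Bytes at offsets 2..9: F5 36 47 DC A9 BA EC 90.
Little-endian stores the least-significant byte at the lowest address.
Reassemble most-significant byte first: 90 EC BA A9 DC 47 36 F5 → 0x90ECBAA9DC4736F5.
Top bit is set, so as a signed 64-bit value this is 0x90ECBAA9DC4736F5 − 2^64 = -8003817199036320011.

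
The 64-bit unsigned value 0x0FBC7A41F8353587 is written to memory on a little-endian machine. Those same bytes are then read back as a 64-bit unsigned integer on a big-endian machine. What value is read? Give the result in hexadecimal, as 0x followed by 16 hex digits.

0x873535F8417ABC0F

Stored little-endian, the bytes at ascending addresses are 87 35 35 F8 41 7A BC 0F.
Read back as big-endian, the last byte is least significant, giving 0x873535F8417ABC0F.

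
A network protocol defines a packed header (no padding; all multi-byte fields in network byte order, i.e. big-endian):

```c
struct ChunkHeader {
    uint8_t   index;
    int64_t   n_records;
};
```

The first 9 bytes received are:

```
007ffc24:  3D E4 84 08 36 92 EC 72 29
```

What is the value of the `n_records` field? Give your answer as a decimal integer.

-1980448905649950167

`n_records` follows `index` (1 byte), so it starts at byte offset 1 and occupies 8 bytes.
Bytes at offsets 1..8: E4 84 08 36 92 EC 72 29.
Big-endian: lowest address holds the most-significant byte.
The bytes are already most-significant first: 0xE484083692EC7229.
Top bit is set, so as a signed 64-bit value this is 0xE484083692EC7229 − 2^64 = -1980448905649950167.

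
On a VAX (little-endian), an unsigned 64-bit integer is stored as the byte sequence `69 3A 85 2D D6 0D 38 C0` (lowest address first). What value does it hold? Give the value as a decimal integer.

13850835867515828841

Little-endian stores the least-significant byte at the lowest address.
Reassemble most-significant byte first: C0 38 0D D6 2D 85 3A 69 → 0xC0380DD62D853A69.
0xC0380DD62D853A69 = 13850835867515828841.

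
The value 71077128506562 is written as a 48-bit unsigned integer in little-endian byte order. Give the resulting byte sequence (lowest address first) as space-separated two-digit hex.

C2 0C FF EE A4 40

71077128506562 in hexadecimal, padded to 48 bits, is 0x40A4EEFF0CC2.
Split into bytes (most-significant first): 40 A4 EE FF 0C C2.
Little-endian: lowest address holds the least-significant byte.
So at ascending addresses the bytes are C2 0C FF EE A4 40.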